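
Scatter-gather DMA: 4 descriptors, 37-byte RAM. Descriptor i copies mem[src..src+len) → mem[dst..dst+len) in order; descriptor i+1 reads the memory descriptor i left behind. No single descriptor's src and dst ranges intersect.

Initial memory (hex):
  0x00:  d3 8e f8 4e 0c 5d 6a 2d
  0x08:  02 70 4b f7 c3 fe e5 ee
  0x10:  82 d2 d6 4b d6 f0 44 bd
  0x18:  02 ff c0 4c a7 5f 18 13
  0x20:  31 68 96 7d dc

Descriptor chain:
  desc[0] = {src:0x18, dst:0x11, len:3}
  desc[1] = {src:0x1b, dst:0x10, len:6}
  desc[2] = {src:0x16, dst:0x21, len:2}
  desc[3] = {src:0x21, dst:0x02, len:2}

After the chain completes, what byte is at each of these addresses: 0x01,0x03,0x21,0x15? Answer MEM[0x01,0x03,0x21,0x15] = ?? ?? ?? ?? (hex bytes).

MEM[0x01,0x03,0x21,0x15] = 8e bd 44 31

D0: mem[0x11..0x13] <- [02 ff c0]
D1: mem[0x10..0x15] <- [4c a7 5f 18 13 31]
D2: mem[0x21..0x22] <- [44 bd]
D3: mem[0x02..0x03] <- [44 bd]
query mem[0x01]=0x8e, mem[0x03]=0xbd, mem[0x21]=0x44, mem[0x15]=0x31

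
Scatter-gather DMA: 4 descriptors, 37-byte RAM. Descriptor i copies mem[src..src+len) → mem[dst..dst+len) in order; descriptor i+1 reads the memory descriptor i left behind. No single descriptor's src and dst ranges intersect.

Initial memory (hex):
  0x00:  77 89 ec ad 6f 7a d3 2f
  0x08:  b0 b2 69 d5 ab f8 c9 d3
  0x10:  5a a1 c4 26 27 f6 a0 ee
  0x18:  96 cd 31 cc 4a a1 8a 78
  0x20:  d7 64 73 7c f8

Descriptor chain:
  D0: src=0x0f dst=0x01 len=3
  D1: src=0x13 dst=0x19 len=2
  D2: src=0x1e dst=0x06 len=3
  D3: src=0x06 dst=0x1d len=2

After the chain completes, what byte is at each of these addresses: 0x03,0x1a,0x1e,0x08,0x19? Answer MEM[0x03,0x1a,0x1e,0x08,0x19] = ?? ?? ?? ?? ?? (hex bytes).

#0 dst[0x01+3] := {0xd3,0x5a,0xa1}
#1 dst[0x19+2] := {0x26,0x27}
#2 dst[0x06+3] := {0x8a,0x78,0xd7}
#3 dst[0x1d+2] := {0x8a,0x78}
query mem[0x03]=0xa1, mem[0x1a]=0x27, mem[0x1e]=0x78, mem[0x08]=0xd7, mem[0x19]=0x26

MEM[0x03,0x1a,0x1e,0x08,0x19] = a1 27 78 d7 26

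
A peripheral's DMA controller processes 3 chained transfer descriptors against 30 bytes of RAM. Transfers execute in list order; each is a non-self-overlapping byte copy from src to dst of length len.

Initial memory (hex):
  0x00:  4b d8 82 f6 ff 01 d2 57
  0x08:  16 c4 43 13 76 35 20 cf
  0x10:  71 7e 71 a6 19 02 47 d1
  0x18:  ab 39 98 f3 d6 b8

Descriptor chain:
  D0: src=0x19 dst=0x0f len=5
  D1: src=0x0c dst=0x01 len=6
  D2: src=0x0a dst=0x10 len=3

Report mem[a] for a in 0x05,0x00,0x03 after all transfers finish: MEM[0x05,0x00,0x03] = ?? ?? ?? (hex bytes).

MEM[0x05,0x00,0x03] = 98 4b 20

#0 dst[0x0f+5] := {0x39,0x98,0xf3,0xd6,0xb8}
#1 dst[0x01+6] := {0x76,0x35,0x20,0x39,0x98,0xf3}
#2 dst[0x10+3] := {0x43,0x13,0x76}
query mem[0x05]=0x98, mem[0x00]=0x4b, mem[0x03]=0x20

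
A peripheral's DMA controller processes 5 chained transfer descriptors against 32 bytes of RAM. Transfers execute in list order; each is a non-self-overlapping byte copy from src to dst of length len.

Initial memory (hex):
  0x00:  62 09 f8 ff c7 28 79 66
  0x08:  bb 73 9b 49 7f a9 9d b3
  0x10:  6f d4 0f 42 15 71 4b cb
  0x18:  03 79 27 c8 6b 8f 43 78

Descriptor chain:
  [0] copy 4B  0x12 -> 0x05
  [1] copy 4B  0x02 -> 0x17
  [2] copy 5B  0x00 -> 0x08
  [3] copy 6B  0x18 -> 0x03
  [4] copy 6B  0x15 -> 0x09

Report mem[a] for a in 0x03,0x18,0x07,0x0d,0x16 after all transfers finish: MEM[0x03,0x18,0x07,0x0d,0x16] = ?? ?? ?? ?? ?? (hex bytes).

MEM[0x03,0x18,0x07,0x0d,0x16] = ff ff 6b c7 4b

  after D0: wrote 4B at 0x05 = 0f421571
  after D1: wrote 4B at 0x17 = f8ffc70f
  after D2: wrote 5B at 0x08 = 6209f8ffc7
  after D3: wrote 6B at 0x03 = ffc70fc86b8f
  after D4: wrote 6B at 0x09 = 714bf8ffc70f
query mem[0x03]=0xff, mem[0x18]=0xff, mem[0x07]=0x6b, mem[0x0d]=0xc7, mem[0x16]=0x4b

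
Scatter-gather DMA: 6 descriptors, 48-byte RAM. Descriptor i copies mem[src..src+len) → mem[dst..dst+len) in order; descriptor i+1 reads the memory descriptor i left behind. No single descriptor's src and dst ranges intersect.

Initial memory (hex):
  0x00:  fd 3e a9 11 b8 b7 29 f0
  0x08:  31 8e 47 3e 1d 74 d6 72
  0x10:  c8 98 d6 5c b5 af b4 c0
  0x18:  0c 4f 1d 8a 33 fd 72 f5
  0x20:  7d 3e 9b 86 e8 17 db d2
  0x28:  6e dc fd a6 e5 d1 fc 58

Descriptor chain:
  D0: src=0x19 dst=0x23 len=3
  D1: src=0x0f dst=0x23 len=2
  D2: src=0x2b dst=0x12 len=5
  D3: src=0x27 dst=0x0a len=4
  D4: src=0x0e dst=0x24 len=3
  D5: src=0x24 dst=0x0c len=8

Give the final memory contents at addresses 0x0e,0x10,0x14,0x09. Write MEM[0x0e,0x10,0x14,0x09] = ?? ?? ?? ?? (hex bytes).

D0: mem[0x23..0x25] <- [4f 1d 8a]
D1: mem[0x23..0x24] <- [72 c8]
D2: mem[0x12..0x16] <- [a6 e5 d1 fc 58]
D3: mem[0x0a..0x0d] <- [d2 6e dc fd]
D4: mem[0x24..0x26] <- [d6 72 c8]
D5: mem[0x0c..0x13] <- [d6 72 c8 d2 6e dc fd a6]
query mem[0x0e]=0xc8, mem[0x10]=0x6e, mem[0x14]=0xd1, mem[0x09]=0x8e

MEM[0x0e,0x10,0x14,0x09] = c8 6e d1 8e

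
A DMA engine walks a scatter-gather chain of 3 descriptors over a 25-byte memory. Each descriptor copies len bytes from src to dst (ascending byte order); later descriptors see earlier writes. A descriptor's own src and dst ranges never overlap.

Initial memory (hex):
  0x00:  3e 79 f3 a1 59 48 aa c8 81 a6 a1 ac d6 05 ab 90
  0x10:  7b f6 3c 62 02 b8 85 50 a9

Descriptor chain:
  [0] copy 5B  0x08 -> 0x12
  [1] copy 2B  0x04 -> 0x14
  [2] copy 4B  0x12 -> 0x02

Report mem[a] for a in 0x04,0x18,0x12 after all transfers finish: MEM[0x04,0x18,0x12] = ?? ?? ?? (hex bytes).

[0] 0x08->0x12 len=5 : 81 a6 a1 ac d6
[1] 0x04->0x14 len=2 : 59 48
[2] 0x12->0x02 len=4 : 81 a6 59 48
query mem[0x04]=0x59, mem[0x18]=0xa9, mem[0x12]=0x81

MEM[0x04,0x18,0x12] = 59 a9 81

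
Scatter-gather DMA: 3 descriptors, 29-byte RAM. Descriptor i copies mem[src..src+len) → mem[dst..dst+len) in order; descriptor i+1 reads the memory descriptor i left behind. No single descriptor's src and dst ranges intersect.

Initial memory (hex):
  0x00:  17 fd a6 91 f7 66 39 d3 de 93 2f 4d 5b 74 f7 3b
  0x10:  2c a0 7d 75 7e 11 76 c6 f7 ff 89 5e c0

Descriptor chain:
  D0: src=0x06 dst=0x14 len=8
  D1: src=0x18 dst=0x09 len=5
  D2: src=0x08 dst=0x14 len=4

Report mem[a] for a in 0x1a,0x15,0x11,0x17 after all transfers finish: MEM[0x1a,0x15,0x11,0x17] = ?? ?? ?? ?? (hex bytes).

MEM[0x1a,0x15,0x11,0x17] = 5b 2f a0 5b

D0: mem[0x14..0x1b] <- [39 d3 de 93 2f 4d 5b 74]
D1: mem[0x09..0x0d] <- [2f 4d 5b 74 c0]
D2: mem[0x14..0x17] <- [de 2f 4d 5b]
query mem[0x1a]=0x5b, mem[0x15]=0x2f, mem[0x11]=0xa0, mem[0x17]=0x5b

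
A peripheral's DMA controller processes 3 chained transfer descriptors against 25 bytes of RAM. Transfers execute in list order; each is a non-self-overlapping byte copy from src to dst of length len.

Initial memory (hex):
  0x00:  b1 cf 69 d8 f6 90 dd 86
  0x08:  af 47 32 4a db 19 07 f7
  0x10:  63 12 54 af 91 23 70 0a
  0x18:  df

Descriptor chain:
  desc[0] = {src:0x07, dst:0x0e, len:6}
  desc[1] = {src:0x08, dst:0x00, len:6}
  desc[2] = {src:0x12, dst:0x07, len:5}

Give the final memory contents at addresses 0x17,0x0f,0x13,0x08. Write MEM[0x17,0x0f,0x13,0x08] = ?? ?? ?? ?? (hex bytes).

#0 dst[0x0e+6] := {0x86,0xaf,0x47,0x32,0x4a,0xdb}
#1 dst[0x00+6] := {0xaf,0x47,0x32,0x4a,0xdb,0x19}
#2 dst[0x07+5] := {0x4a,0xdb,0x91,0x23,0x70}
query mem[0x17]=0x0a, mem[0x0f]=0xaf, mem[0x13]=0xdb, mem[0x08]=0xdb

MEM[0x17,0x0f,0x13,0x08] = 0a af db db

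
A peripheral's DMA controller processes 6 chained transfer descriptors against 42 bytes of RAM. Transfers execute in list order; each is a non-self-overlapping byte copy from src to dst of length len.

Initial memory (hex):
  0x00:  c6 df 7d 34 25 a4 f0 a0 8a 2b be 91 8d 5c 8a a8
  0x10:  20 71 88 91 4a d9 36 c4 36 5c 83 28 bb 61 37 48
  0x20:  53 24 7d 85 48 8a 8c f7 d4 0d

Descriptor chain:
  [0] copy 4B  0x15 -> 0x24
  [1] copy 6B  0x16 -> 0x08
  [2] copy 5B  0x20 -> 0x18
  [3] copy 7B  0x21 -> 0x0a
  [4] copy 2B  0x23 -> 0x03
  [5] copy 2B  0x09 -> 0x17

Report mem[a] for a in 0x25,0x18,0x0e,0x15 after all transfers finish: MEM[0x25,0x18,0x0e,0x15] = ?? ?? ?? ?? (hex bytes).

MEM[0x25,0x18,0x0e,0x15] = 36 24 36 d9

D0: mem[0x24..0x27] <- [d9 36 c4 36]
D1: mem[0x08..0x0d] <- [36 c4 36 5c 83 28]
D2: mem[0x18..0x1c] <- [53 24 7d 85 d9]
D3: mem[0x0a..0x10] <- [24 7d 85 d9 36 c4 36]
D4: mem[0x03..0x04] <- [85 d9]
D5: mem[0x17..0x18] <- [c4 24]
query mem[0x25]=0x36, mem[0x18]=0x24, mem[0x0e]=0x36, mem[0x15]=0xd9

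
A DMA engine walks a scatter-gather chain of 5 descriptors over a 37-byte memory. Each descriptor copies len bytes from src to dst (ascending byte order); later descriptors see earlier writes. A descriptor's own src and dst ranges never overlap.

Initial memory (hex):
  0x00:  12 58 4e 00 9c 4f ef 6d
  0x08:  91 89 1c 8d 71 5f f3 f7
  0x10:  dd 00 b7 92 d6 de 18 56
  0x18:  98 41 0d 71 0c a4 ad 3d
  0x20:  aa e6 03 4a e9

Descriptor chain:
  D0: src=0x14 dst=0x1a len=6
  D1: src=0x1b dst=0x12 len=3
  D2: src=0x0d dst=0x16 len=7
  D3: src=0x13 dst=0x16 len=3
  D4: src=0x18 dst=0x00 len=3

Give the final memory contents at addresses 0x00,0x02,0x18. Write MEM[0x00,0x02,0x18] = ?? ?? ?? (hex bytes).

D0: mem[0x1a..0x1f] <- [d6 de 18 56 98 41]
D1: mem[0x12..0x14] <- [de 18 56]
D2: mem[0x16..0x1c] <- [5f f3 f7 dd 00 de 18]
D3: mem[0x16..0x18] <- [18 56 de]
D4: mem[0x00..0x02] <- [de dd 00]
query mem[0x00]=0xde, mem[0x02]=0x00, mem[0x18]=0xde

MEM[0x00,0x02,0x18] = de 00 de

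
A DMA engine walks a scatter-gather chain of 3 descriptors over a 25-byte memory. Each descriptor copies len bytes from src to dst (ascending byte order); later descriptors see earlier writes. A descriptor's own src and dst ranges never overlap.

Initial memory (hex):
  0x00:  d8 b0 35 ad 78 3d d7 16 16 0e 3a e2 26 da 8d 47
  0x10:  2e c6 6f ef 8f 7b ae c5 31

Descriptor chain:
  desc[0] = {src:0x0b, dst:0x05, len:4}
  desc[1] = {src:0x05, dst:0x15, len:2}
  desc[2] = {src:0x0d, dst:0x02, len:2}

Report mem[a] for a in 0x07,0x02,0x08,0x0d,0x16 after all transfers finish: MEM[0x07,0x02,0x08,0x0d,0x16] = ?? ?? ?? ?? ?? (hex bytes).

MEM[0x07,0x02,0x08,0x0d,0x16] = da da 8d da 26

  after D0: wrote 4B at 0x05 = e226da8d
  after D1: wrote 2B at 0x15 = e226
  after D2: wrote 2B at 0x02 = da8d
query mem[0x07]=0xda, mem[0x02]=0xda, mem[0x08]=0x8d, mem[0x0d]=0xda, mem[0x16]=0x26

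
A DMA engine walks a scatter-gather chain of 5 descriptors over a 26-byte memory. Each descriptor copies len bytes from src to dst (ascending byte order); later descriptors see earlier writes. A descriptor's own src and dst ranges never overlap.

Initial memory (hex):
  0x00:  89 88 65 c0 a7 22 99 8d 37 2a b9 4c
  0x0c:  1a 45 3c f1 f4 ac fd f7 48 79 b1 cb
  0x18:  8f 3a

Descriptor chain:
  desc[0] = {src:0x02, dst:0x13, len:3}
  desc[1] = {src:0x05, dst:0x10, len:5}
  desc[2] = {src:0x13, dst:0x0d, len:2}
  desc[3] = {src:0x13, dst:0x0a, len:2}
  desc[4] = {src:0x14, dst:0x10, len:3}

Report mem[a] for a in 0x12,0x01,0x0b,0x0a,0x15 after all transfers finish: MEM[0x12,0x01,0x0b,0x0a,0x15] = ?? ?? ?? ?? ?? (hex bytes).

MEM[0x12,0x01,0x0b,0x0a,0x15] = b1 88 2a 37 a7

[0] 0x02->0x13 len=3 : 65 c0 a7
[1] 0x05->0x10 len=5 : 22 99 8d 37 2a
[2] 0x13->0x0d len=2 : 37 2a
[3] 0x13->0x0a len=2 : 37 2a
[4] 0x14->0x10 len=3 : 2a a7 b1
query mem[0x12]=0xb1, mem[0x01]=0x88, mem[0x0b]=0x2a, mem[0x0a]=0x37, mem[0x15]=0xa7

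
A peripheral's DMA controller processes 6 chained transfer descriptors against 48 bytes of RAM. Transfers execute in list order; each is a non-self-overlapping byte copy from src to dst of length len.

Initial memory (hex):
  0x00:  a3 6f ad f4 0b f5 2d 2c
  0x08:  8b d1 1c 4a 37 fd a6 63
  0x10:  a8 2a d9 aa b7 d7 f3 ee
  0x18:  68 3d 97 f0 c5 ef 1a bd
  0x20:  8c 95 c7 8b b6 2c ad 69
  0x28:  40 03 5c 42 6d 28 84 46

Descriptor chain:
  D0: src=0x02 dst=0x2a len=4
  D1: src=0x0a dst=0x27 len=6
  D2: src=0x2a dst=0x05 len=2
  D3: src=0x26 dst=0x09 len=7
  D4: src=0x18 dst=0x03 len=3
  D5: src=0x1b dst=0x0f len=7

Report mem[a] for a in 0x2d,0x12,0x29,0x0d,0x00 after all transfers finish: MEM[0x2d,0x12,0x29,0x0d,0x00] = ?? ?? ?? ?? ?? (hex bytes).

MEM[0x2d,0x12,0x29,0x0d,0x00] = f5 1a 37 fd a3

D0: mem[0x2a..0x2d] <- [ad f4 0b f5]
D1: mem[0x27..0x2c] <- [1c 4a 37 fd a6 63]
D2: mem[0x05..0x06] <- [fd a6]
D3: mem[0x09..0x0f] <- [ad 1c 4a 37 fd a6 63]
D4: mem[0x03..0x05] <- [68 3d 97]
D5: mem[0x0f..0x15] <- [f0 c5 ef 1a bd 8c 95]
query mem[0x2d]=0xf5, mem[0x12]=0x1a, mem[0x29]=0x37, mem[0x0d]=0xfd, mem[0x00]=0xa3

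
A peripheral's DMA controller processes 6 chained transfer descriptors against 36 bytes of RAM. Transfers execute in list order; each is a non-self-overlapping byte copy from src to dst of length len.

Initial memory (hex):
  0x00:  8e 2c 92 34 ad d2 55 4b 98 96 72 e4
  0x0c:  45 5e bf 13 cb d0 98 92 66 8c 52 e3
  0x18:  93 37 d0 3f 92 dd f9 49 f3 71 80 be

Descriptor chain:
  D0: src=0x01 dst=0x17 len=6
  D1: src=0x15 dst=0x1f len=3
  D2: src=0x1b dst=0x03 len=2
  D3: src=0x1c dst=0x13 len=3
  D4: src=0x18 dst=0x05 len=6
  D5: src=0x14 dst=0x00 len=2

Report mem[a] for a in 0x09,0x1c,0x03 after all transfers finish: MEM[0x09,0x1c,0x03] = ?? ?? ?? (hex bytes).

MEM[0x09,0x1c,0x03] = 55 55 d2

[0] 0x01->0x17 len=6 : 2c 92 34 ad d2 55
[1] 0x15->0x1f len=3 : 8c 52 2c
[2] 0x1b->0x03 len=2 : d2 55
[3] 0x1c->0x13 len=3 : 55 dd f9
[4] 0x18->0x05 len=6 : 92 34 ad d2 55 dd
[5] 0x14->0x00 len=2 : dd f9
query mem[0x09]=0x55, mem[0x1c]=0x55, mem[0x03]=0xd2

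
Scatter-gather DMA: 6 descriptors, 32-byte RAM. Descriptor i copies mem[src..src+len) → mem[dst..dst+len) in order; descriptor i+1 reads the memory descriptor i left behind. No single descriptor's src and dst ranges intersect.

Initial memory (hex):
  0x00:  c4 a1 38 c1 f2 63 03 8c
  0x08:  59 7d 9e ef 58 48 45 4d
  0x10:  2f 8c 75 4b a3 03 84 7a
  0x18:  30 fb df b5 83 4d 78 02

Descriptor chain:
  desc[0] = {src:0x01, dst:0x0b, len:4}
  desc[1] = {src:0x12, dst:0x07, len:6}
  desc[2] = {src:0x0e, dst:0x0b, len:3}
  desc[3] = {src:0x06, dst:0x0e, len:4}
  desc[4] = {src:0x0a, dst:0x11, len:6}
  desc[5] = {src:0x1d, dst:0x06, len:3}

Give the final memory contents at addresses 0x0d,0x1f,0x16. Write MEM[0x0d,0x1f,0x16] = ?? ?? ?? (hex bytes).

#0 dst[0x0b+4] := {0xa1,0x38,0xc1,0xf2}
#1 dst[0x07+6] := {0x75,0x4b,0xa3,0x03,0x84,0x7a}
#2 dst[0x0b+3] := {0xf2,0x4d,0x2f}
#3 dst[0x0e+4] := {0x03,0x75,0x4b,0xa3}
#4 dst[0x11+6] := {0x03,0xf2,0x4d,0x2f,0x03,0x75}
#5 dst[0x06+3] := {0x4d,0x78,0x02}
query mem[0x0d]=0x2f, mem[0x1f]=0x02, mem[0x16]=0x75

MEM[0x0d,0x1f,0x16] = 2f 02 75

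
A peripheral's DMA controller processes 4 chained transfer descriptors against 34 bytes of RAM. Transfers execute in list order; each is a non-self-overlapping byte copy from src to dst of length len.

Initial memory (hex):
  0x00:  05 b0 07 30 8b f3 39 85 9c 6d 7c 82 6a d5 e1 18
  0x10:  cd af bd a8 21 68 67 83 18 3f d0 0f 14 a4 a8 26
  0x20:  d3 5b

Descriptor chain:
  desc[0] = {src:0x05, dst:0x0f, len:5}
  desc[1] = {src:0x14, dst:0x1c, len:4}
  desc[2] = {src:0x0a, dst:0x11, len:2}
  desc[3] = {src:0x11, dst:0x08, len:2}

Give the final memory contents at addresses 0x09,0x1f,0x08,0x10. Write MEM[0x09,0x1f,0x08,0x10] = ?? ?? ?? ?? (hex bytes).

[0] 0x05->0x0f len=5 : f3 39 85 9c 6d
[1] 0x14->0x1c len=4 : 21 68 67 83
[2] 0x0a->0x11 len=2 : 7c 82
[3] 0x11->0x08 len=2 : 7c 82
query mem[0x09]=0x82, mem[0x1f]=0x83, mem[0x08]=0x7c, mem[0x10]=0x39

MEM[0x09,0x1f,0x08,0x10] = 82 83 7c 39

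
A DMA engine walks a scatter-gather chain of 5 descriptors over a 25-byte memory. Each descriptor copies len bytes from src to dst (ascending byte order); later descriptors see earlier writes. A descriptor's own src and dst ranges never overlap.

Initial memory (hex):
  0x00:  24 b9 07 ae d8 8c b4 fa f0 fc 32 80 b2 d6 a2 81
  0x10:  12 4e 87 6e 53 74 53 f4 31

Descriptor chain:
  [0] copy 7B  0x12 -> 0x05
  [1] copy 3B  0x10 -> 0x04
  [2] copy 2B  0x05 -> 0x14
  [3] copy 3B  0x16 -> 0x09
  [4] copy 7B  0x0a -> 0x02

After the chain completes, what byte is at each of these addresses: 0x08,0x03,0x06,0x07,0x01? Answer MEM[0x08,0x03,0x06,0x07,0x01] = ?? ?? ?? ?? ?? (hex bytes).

MEM[0x08,0x03,0x06,0x07,0x01] = 12 31 a2 81 b9

D0: mem[0x05..0x0b] <- [87 6e 53 74 53 f4 31]
D1: mem[0x04..0x06] <- [12 4e 87]
D2: mem[0x14..0x15] <- [4e 87]
D3: mem[0x09..0x0b] <- [53 f4 31]
D4: mem[0x02..0x08] <- [f4 31 b2 d6 a2 81 12]
query mem[0x08]=0x12, mem[0x03]=0x31, mem[0x06]=0xa2, mem[0x07]=0x81, mem[0x01]=0xb9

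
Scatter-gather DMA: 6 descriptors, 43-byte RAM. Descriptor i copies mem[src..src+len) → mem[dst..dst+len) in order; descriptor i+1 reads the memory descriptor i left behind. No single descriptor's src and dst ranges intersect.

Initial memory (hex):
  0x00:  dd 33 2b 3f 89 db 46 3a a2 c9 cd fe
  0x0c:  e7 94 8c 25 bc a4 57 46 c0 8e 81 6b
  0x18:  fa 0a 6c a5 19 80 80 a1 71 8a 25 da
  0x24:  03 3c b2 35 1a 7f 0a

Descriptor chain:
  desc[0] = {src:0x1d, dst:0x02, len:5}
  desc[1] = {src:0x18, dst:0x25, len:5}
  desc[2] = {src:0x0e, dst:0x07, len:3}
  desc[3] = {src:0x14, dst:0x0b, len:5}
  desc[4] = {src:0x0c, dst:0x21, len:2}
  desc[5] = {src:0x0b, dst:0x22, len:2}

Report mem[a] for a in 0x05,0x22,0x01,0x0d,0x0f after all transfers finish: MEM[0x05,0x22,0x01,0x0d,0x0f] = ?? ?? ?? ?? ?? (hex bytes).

MEM[0x05,0x22,0x01,0x0d,0x0f] = 71 c0 33 81 fa

  after D0: wrote 5B at 0x02 = 8080a1718a
  after D1: wrote 5B at 0x25 = fa0a6ca519
  after D2: wrote 3B at 0x07 = 8c25bc
  after D3: wrote 5B at 0x0b = c08e816bfa
  after D4: wrote 2B at 0x21 = 8e81
  after D5: wrote 2B at 0x22 = c08e
query mem[0x05]=0x71, mem[0x22]=0xc0, mem[0x01]=0x33, mem[0x0d]=0x81, mem[0x0f]=0xfa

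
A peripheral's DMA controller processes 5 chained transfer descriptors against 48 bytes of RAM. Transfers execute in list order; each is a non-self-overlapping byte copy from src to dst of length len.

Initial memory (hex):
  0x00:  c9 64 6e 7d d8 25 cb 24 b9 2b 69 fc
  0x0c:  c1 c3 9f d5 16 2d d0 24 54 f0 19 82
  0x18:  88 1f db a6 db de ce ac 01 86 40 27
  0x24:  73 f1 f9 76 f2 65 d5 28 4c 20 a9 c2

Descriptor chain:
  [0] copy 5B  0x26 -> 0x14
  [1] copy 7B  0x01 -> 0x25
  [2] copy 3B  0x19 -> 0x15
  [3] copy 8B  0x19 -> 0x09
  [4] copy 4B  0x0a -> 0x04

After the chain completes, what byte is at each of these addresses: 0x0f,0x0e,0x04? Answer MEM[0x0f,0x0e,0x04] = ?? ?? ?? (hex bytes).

MEM[0x0f,0x0e,0x04] = ac ce db

#0 dst[0x14+5] := {0xf9,0x76,0xf2,0x65,0xd5}
#1 dst[0x25+7] := {0x64,0x6e,0x7d,0xd8,0x25,0xcb,0x24}
#2 dst[0x15+3] := {0x1f,0xdb,0xa6}
#3 dst[0x09+8] := {0x1f,0xdb,0xa6,0xdb,0xde,0xce,0xac,0x01}
#4 dst[0x04+4] := {0xdb,0xa6,0xdb,0xde}
query mem[0x0f]=0xac, mem[0x0e]=0xce, mem[0x04]=0xdb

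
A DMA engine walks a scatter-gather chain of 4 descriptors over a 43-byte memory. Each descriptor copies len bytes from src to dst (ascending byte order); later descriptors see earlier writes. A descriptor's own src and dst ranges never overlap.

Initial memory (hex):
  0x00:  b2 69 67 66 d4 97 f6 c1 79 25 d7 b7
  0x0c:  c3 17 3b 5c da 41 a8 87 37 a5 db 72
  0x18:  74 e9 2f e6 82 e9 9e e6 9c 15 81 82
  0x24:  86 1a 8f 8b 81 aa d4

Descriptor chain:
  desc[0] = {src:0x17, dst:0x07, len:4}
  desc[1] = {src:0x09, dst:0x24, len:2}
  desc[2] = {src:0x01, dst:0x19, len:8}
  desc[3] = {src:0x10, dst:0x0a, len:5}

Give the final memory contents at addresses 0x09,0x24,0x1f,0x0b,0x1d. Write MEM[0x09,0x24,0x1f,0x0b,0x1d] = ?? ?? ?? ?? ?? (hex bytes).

MEM[0x09,0x24,0x1f,0x0b,0x1d] = e9 e9 72 41 97

[0] 0x17->0x07 len=4 : 72 74 e9 2f
[1] 0x09->0x24 len=2 : e9 2f
[2] 0x01->0x19 len=8 : 69 67 66 d4 97 f6 72 74
[3] 0x10->0x0a len=5 : da 41 a8 87 37
query mem[0x09]=0xe9, mem[0x24]=0xe9, mem[0x1f]=0x72, mem[0x0b]=0x41, mem[0x1d]=0x97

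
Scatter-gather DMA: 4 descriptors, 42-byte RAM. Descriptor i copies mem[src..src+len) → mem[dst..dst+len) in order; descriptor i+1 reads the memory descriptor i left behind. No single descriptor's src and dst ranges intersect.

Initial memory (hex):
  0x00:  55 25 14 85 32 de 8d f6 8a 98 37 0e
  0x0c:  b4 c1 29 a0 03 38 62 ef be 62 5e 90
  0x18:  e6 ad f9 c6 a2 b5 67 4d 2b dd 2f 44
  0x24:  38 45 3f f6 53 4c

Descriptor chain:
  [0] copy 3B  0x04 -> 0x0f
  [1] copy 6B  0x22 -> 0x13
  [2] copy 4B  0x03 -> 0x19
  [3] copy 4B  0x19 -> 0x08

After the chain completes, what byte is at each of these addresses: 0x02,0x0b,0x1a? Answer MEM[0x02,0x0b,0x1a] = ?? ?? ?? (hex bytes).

MEM[0x02,0x0b,0x1a] = 14 8d 32

[0] 0x04->0x0f len=3 : 32 de 8d
[1] 0x22->0x13 len=6 : 2f 44 38 45 3f f6
[2] 0x03->0x19 len=4 : 85 32 de 8d
[3] 0x19->0x08 len=4 : 85 32 de 8d
query mem[0x02]=0x14, mem[0x0b]=0x8d, mem[0x1a]=0x32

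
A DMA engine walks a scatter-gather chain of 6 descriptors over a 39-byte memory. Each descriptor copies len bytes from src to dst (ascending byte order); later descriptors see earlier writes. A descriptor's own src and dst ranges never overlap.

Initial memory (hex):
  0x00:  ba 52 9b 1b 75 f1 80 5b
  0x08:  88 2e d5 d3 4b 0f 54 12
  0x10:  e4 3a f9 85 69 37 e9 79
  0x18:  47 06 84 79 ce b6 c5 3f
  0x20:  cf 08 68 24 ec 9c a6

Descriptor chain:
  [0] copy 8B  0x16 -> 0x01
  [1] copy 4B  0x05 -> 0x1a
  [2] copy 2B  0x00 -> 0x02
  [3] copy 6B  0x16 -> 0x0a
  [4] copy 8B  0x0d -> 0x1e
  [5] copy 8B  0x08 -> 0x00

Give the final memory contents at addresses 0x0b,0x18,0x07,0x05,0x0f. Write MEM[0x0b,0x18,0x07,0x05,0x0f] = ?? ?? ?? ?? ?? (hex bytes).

MEM[0x0b,0x18,0x07,0x05,0x0f] = 79 47 79 06 79

  after D0: wrote 8B at 0x01 = e97947068479ceb6
  after D1: wrote 4B at 0x1a = 8479ceb6
  after D2: wrote 2B at 0x02 = bae9
  after D3: wrote 6B at 0x0a = e97947068479
  after D4: wrote 8B at 0x1e = 068479e43af98569
  after D5: wrote 8B at 0x00 = b62ee97947068479
query mem[0x0b]=0x79, mem[0x18]=0x47, mem[0x07]=0x79, mem[0x05]=0x06, mem[0x0f]=0x79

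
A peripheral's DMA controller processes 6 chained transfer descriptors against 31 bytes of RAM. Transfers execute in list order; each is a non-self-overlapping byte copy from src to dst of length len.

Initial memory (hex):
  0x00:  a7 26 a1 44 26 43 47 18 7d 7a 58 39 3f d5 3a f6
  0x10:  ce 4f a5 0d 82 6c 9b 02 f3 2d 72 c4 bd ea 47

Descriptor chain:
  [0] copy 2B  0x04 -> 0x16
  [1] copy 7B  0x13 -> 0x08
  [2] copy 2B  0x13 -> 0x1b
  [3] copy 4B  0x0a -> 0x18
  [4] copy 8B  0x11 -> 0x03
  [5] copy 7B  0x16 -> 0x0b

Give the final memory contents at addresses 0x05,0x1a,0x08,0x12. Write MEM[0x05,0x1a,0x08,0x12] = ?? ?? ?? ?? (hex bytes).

MEM[0x05,0x1a,0x08,0x12] = 0d 43 26 a5

  after D0: wrote 2B at 0x16 = 2643
  after D1: wrote 7B at 0x08 = 0d826c2643f32d
  after D2: wrote 2B at 0x1b = 0d82
  after D3: wrote 4B at 0x18 = 6c2643f3
  after D4: wrote 8B at 0x03 = 4fa50d826c26436c
  after D5: wrote 7B at 0x0b = 26436c2643f382
query mem[0x05]=0x0d, mem[0x1a]=0x43, mem[0x08]=0x26, mem[0x12]=0xa5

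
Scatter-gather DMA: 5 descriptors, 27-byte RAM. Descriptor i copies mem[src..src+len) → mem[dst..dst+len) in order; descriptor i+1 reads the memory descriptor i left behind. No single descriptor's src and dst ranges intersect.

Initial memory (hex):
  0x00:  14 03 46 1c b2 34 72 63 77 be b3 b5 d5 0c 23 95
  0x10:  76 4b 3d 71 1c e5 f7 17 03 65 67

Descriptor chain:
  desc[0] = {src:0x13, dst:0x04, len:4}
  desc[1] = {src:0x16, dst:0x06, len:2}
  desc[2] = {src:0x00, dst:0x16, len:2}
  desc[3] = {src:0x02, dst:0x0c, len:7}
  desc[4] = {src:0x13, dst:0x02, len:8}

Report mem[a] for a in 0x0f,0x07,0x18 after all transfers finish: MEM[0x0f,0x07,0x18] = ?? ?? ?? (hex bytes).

#0 dst[0x04+4] := {0x71,0x1c,0xe5,0xf7}
#1 dst[0x06+2] := {0xf7,0x17}
#2 dst[0x16+2] := {0x14,0x03}
#3 dst[0x0c+7] := {0x46,0x1c,0x71,0x1c,0xf7,0x17,0x77}
#4 dst[0x02+8] := {0x71,0x1c,0xe5,0x14,0x03,0x03,0x65,0x67}
query mem[0x0f]=0x1c, mem[0x07]=0x03, mem[0x18]=0x03

MEM[0x0f,0x07,0x18] = 1c 03 03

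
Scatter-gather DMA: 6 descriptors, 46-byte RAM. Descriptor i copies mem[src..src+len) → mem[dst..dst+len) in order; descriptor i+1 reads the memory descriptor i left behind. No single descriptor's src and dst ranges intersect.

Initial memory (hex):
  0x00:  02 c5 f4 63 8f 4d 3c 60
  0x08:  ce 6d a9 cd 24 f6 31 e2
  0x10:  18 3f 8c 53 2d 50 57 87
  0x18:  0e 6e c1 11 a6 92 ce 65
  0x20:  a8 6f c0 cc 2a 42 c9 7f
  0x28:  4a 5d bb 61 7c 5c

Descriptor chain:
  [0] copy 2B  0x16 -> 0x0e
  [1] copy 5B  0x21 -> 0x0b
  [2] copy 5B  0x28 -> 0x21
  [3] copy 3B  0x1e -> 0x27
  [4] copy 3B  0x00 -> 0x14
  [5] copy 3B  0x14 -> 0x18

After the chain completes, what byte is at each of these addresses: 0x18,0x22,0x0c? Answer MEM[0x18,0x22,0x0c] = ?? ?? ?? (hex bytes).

[0] 0x16->0x0e len=2 : 57 87
[1] 0x21->0x0b len=5 : 6f c0 cc 2a 42
[2] 0x28->0x21 len=5 : 4a 5d bb 61 7c
[3] 0x1e->0x27 len=3 : ce 65 a8
[4] 0x00->0x14 len=3 : 02 c5 f4
[5] 0x14->0x18 len=3 : 02 c5 f4
query mem[0x18]=0x02, mem[0x22]=0x5d, mem[0x0c]=0xc0

MEM[0x18,0x22,0x0c] = 02 5d c0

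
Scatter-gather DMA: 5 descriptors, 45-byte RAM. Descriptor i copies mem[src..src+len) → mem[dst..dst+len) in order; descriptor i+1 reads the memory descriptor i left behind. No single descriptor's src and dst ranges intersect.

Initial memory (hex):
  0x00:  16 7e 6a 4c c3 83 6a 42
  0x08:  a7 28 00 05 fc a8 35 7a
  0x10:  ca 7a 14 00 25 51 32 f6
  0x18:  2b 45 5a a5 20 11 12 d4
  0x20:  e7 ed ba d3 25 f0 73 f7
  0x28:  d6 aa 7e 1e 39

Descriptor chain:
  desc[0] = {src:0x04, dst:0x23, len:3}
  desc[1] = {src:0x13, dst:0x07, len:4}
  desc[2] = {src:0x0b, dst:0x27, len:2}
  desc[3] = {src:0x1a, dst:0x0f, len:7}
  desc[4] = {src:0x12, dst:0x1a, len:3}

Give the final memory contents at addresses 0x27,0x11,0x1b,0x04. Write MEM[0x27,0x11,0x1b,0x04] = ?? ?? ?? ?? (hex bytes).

MEM[0x27,0x11,0x1b,0x04] = 05 20 12 c3

  after D0: wrote 3B at 0x23 = c3836a
  after D1: wrote 4B at 0x07 = 00255132
  after D2: wrote 2B at 0x27 = 05fc
  after D3: wrote 7B at 0x0f = 5aa5201112d4e7
  after D4: wrote 3B at 0x1a = 1112d4
query mem[0x27]=0x05, mem[0x11]=0x20, mem[0x1b]=0x12, mem[0x04]=0xc3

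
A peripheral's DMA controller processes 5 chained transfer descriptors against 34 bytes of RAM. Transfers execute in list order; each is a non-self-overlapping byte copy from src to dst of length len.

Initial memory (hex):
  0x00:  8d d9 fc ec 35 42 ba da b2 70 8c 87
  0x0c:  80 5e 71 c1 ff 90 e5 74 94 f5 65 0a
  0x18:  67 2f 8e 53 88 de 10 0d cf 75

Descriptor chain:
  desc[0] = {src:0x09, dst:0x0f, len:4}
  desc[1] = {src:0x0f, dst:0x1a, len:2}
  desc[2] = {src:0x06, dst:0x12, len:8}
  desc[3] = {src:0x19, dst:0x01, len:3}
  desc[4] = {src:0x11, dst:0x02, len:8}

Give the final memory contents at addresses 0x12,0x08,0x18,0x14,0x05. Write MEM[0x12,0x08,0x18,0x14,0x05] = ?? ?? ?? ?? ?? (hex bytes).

MEM[0x12,0x08,0x18,0x14,0x05] = ba 87 80 b2 b2

#0 dst[0x0f+4] := {0x70,0x8c,0x87,0x80}
#1 dst[0x1a+2] := {0x70,0x8c}
#2 dst[0x12+8] := {0xba,0xda,0xb2,0x70,0x8c,0x87,0x80,0x5e}
#3 dst[0x01+3] := {0x5e,0x70,0x8c}
#4 dst[0x02+8] := {0x87,0xba,0xda,0xb2,0x70,0x8c,0x87,0x80}
query mem[0x12]=0xba, mem[0x08]=0x87, mem[0x18]=0x80, mem[0x14]=0xb2, mem[0x05]=0xb2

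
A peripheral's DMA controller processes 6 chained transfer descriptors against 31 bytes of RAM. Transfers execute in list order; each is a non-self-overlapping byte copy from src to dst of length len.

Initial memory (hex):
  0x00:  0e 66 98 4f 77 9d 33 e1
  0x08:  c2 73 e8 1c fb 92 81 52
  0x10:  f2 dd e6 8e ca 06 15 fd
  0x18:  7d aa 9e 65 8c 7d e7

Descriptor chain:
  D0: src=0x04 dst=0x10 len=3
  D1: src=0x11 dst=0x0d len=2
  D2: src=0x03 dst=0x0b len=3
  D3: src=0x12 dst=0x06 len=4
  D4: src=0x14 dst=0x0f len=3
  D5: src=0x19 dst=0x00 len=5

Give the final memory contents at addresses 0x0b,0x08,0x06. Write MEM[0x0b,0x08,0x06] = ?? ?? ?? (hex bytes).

MEM[0x0b,0x08,0x06] = 4f ca 33

#0 dst[0x10+3] := {0x77,0x9d,0x33}
#1 dst[0x0d+2] := {0x9d,0x33}
#2 dst[0x0b+3] := {0x4f,0x77,0x9d}
#3 dst[0x06+4] := {0x33,0x8e,0xca,0x06}
#4 dst[0x0f+3] := {0xca,0x06,0x15}
#5 dst[0x00+5] := {0xaa,0x9e,0x65,0x8c,0x7d}
query mem[0x0b]=0x4f, mem[0x08]=0xca, mem[0x06]=0x33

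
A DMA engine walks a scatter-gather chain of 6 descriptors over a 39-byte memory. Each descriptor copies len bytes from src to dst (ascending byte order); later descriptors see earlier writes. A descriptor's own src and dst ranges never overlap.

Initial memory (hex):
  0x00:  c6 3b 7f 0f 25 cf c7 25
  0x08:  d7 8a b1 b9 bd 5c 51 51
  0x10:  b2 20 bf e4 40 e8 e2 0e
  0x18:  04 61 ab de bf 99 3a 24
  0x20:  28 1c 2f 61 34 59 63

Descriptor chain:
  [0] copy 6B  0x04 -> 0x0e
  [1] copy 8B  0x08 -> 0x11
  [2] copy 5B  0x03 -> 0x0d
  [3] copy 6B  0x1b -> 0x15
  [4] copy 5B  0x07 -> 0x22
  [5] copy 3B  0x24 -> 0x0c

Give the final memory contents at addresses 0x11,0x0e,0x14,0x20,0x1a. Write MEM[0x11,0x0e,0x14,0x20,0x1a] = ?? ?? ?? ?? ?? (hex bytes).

MEM[0x11,0x0e,0x14,0x20,0x1a] = 25 b9 b9 28 28

#0 dst[0x0e+6] := {0x25,0xcf,0xc7,0x25,0xd7,0x8a}
#1 dst[0x11+8] := {0xd7,0x8a,0xb1,0xb9,0xbd,0x5c,0x25,0xcf}
#2 dst[0x0d+5] := {0x0f,0x25,0xcf,0xc7,0x25}
#3 dst[0x15+6] := {0xde,0xbf,0x99,0x3a,0x24,0x28}
#4 dst[0x22+5] := {0x25,0xd7,0x8a,0xb1,0xb9}
#5 dst[0x0c+3] := {0x8a,0xb1,0xb9}
query mem[0x11]=0x25, mem[0x0e]=0xb9, mem[0x14]=0xb9, mem[0x20]=0x28, mem[0x1a]=0x28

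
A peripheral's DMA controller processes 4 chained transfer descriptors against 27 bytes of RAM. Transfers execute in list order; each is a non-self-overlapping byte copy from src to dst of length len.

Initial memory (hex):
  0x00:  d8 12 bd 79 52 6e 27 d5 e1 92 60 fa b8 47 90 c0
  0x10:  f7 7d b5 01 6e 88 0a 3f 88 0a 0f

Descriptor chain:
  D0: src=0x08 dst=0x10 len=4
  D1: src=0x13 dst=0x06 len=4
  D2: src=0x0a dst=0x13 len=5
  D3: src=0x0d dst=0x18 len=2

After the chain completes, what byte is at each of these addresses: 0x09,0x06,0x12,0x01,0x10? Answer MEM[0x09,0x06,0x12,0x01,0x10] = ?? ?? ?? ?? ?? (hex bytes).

#0 dst[0x10+4] := {0xe1,0x92,0x60,0xfa}
#1 dst[0x06+4] := {0xfa,0x6e,0x88,0x0a}
#2 dst[0x13+5] := {0x60,0xfa,0xb8,0x47,0x90}
#3 dst[0x18+2] := {0x47,0x90}
query mem[0x09]=0x0a, mem[0x06]=0xfa, mem[0x12]=0x60, mem[0x01]=0x12, mem[0x10]=0xe1

MEM[0x09,0x06,0x12,0x01,0x10] = 0a fa 60 12 e1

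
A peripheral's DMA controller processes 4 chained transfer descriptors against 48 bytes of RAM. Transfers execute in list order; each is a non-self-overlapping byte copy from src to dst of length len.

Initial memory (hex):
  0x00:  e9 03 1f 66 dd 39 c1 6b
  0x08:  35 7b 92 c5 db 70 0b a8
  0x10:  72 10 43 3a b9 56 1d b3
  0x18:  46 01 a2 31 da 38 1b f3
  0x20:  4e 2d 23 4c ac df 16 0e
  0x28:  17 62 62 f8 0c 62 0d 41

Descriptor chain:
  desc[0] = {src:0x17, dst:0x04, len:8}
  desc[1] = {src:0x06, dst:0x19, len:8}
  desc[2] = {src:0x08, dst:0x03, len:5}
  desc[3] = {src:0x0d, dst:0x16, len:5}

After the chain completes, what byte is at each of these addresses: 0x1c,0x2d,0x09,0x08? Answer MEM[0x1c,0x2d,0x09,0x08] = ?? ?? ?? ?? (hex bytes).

MEM[0x1c,0x2d,0x09,0x08] = da 62 da 31

#0 dst[0x04+8] := {0xb3,0x46,0x01,0xa2,0x31,0xda,0x38,0x1b}
#1 dst[0x19+8] := {0x01,0xa2,0x31,0xda,0x38,0x1b,0xdb,0x70}
#2 dst[0x03+5] := {0x31,0xda,0x38,0x1b,0xdb}
#3 dst[0x16+5] := {0x70,0x0b,0xa8,0x72,0x10}
query mem[0x1c]=0xda, mem[0x2d]=0x62, mem[0x09]=0xda, mem[0x08]=0x31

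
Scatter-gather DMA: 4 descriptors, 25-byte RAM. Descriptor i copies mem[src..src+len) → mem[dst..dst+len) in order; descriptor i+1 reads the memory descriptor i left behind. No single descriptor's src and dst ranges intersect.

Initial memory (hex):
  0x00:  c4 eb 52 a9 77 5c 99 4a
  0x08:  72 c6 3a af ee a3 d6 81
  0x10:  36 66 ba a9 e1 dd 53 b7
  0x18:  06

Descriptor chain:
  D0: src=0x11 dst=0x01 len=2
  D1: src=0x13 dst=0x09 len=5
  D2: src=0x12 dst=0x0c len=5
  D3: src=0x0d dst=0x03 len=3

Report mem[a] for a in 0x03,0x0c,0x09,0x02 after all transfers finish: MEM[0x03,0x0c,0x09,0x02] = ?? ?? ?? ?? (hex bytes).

#0 dst[0x01+2] := {0x66,0xba}
#1 dst[0x09+5] := {0xa9,0xe1,0xdd,0x53,0xb7}
#2 dst[0x0c+5] := {0xba,0xa9,0xe1,0xdd,0x53}
#3 dst[0x03+3] := {0xa9,0xe1,0xdd}
query mem[0x03]=0xa9, mem[0x0c]=0xba, mem[0x09]=0xa9, mem[0x02]=0xba

MEM[0x03,0x0c,0x09,0x02] = a9 ba a9 ba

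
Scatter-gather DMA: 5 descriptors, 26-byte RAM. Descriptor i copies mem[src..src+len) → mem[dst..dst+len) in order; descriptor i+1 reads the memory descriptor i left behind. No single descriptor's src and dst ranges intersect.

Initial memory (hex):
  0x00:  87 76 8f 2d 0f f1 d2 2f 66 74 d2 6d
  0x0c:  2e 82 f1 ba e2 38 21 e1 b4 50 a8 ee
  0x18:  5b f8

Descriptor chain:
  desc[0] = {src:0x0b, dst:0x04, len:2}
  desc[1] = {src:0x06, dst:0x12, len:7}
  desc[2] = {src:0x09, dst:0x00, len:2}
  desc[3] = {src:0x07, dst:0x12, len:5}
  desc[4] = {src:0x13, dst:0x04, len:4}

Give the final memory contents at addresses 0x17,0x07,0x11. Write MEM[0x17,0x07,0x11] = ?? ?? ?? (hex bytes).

MEM[0x17,0x07,0x11] = 6d 6d 38

D0: mem[0x04..0x05] <- [6d 2e]
D1: mem[0x12..0x18] <- [d2 2f 66 74 d2 6d 2e]
D2: mem[0x00..0x01] <- [74 d2]
D3: mem[0x12..0x16] <- [2f 66 74 d2 6d]
D4: mem[0x04..0x07] <- [66 74 d2 6d]
query mem[0x17]=0x6d, mem[0x07]=0x6d, mem[0x11]=0x38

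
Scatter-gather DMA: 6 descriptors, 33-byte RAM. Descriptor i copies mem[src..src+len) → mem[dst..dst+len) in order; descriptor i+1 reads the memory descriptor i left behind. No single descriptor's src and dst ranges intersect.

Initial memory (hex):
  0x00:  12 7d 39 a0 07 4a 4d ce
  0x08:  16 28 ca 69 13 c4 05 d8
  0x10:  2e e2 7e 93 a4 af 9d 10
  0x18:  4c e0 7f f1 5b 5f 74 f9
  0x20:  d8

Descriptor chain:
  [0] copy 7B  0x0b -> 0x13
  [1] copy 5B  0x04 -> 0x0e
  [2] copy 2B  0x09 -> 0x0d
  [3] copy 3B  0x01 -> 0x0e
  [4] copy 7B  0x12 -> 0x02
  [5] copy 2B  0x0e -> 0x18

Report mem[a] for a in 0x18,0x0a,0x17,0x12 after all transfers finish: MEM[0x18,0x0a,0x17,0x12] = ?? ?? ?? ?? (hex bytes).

  after D0: wrote 7B at 0x13 = 6913c405d82ee2
  after D1: wrote 5B at 0x0e = 074a4dce16
  after D2: wrote 2B at 0x0d = 28ca
  after D3: wrote 3B at 0x0e = 7d39a0
  after D4: wrote 7B at 0x02 = 166913c405d82e
  after D5: wrote 2B at 0x18 = 7d39
query mem[0x18]=0x7d, mem[0x0a]=0xca, mem[0x17]=0xd8, mem[0x12]=0x16

MEM[0x18,0x0a,0x17,0x12] = 7d ca d8 16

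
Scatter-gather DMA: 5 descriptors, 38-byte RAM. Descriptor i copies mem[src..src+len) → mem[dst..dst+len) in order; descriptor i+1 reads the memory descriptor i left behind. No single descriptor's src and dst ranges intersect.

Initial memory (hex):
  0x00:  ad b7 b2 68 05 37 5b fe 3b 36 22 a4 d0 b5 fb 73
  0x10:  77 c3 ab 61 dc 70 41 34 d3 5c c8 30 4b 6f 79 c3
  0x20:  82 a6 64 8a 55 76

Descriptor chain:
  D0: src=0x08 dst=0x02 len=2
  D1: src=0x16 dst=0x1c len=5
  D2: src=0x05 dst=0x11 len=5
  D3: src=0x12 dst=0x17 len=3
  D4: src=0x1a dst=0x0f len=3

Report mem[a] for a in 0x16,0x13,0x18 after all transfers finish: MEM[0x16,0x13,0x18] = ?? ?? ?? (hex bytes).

[0] 0x08->0x02 len=2 : 3b 36
[1] 0x16->0x1c len=5 : 41 34 d3 5c c8
[2] 0x05->0x11 len=5 : 37 5b fe 3b 36
[3] 0x12->0x17 len=3 : 5b fe 3b
[4] 0x1a->0x0f len=3 : c8 30 41
query mem[0x16]=0x41, mem[0x13]=0xfe, mem[0x18]=0xfe

MEM[0x16,0x13,0x18] = 41 fe fe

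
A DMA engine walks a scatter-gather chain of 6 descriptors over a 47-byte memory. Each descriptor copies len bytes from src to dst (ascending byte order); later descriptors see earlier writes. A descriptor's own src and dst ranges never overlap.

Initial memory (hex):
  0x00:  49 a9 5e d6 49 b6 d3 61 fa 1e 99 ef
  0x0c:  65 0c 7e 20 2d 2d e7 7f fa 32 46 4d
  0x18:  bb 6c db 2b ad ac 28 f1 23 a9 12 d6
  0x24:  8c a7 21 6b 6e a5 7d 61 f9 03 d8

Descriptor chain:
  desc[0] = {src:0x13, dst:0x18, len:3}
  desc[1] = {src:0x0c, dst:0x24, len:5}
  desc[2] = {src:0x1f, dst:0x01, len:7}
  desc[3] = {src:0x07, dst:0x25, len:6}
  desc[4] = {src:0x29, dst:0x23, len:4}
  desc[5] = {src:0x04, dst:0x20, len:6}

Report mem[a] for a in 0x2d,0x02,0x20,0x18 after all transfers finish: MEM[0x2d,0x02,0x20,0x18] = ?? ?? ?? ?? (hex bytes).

MEM[0x2d,0x02,0x20,0x18] = 03 23 12 7f

#0 dst[0x18+3] := {0x7f,0xfa,0x32}
#1 dst[0x24+5] := {0x65,0x0c,0x7e,0x20,0x2d}
#2 dst[0x01+7] := {0xf1,0x23,0xa9,0x12,0xd6,0x65,0x0c}
#3 dst[0x25+6] := {0x0c,0xfa,0x1e,0x99,0xef,0x65}
#4 dst[0x23+4] := {0xef,0x65,0x61,0xf9}
#5 dst[0x20+6] := {0x12,0xd6,0x65,0x0c,0xfa,0x1e}
query mem[0x2d]=0x03, mem[0x02]=0x23, mem[0x20]=0x12, mem[0x18]=0x7f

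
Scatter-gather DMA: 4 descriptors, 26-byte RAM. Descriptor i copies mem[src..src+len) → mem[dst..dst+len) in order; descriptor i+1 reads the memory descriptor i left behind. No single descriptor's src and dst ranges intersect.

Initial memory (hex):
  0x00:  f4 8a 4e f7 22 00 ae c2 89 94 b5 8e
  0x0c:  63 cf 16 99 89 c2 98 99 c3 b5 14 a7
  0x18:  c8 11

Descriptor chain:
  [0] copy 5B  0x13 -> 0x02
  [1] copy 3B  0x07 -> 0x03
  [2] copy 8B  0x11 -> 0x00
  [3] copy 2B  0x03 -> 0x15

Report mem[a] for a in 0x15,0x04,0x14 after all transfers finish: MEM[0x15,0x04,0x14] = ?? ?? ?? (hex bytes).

  after D0: wrote 5B at 0x02 = 99c3b514a7
  after D1: wrote 3B at 0x03 = c28994
  after D2: wrote 8B at 0x00 = c29899c3b514a7c8
  after D3: wrote 2B at 0x15 = c3b5
query mem[0x15]=0xc3, mem[0x04]=0xb5, mem[0x14]=0xc3

MEM[0x15,0x04,0x14] = c3 b5 c3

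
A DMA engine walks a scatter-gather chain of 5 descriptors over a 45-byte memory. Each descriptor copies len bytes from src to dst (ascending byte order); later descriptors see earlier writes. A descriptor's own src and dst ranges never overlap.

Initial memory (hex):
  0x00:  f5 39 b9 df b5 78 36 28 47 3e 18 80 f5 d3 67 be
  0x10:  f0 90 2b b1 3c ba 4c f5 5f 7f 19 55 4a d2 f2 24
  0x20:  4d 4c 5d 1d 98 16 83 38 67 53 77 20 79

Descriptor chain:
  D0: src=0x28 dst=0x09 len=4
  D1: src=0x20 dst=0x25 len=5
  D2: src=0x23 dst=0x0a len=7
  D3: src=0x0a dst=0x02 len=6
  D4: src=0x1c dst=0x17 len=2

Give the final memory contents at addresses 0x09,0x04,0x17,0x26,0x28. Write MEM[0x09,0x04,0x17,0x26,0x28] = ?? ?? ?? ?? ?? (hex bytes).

#0 dst[0x09+4] := {0x67,0x53,0x77,0x20}
#1 dst[0x25+5] := {0x4d,0x4c,0x5d,0x1d,0x98}
#2 dst[0x0a+7] := {0x1d,0x98,0x4d,0x4c,0x5d,0x1d,0x98}
#3 dst[0x02+6] := {0x1d,0x98,0x4d,0x4c,0x5d,0x1d}
#4 dst[0x17+2] := {0x4a,0xd2}
query mem[0x09]=0x67, mem[0x04]=0x4d, mem[0x17]=0x4a, mem[0x26]=0x4c, mem[0x28]=0x1d

MEM[0x09,0x04,0x17,0x26,0x28] = 67 4d 4a 4c 1d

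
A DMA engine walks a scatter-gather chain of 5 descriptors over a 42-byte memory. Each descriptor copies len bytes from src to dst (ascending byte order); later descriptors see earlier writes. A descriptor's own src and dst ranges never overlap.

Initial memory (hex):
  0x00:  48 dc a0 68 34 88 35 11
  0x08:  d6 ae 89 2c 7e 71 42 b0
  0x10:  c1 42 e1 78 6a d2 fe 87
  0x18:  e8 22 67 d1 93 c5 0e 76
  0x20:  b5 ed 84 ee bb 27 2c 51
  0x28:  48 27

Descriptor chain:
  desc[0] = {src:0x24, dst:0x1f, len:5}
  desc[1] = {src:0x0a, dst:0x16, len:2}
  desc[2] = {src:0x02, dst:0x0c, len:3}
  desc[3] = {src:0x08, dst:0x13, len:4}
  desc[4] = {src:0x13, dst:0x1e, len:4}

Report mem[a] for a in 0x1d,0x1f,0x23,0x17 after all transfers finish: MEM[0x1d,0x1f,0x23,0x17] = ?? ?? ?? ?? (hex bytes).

[0] 0x24->0x1f len=5 : bb 27 2c 51 48
[1] 0x0a->0x16 len=2 : 89 2c
[2] 0x02->0x0c len=3 : a0 68 34
[3] 0x08->0x13 len=4 : d6 ae 89 2c
[4] 0x13->0x1e len=4 : d6 ae 89 2c
query mem[0x1d]=0xc5, mem[0x1f]=0xae, mem[0x23]=0x48, mem[0x17]=0x2c

MEM[0x1d,0x1f,0x23,0x17] = c5 ae 48 2c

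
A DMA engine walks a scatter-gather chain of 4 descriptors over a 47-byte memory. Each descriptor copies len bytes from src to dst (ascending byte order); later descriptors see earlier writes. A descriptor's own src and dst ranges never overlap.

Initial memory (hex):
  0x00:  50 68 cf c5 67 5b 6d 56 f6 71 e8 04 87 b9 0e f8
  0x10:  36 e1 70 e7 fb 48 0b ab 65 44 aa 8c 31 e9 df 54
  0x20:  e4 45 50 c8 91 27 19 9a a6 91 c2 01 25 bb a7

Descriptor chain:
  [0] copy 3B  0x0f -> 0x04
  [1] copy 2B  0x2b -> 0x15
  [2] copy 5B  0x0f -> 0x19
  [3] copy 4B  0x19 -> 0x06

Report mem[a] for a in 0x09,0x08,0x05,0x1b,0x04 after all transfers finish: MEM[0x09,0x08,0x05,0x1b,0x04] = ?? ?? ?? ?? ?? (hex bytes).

D0: mem[0x04..0x06] <- [f8 36 e1]
D1: mem[0x15..0x16] <- [01 25]
D2: mem[0x19..0x1d] <- [f8 36 e1 70 e7]
D3: mem[0x06..0x09] <- [f8 36 e1 70]
query mem[0x09]=0x70, mem[0x08]=0xe1, mem[0x05]=0x36, mem[0x1b]=0xe1, mem[0x04]=0xf8

MEM[0x09,0x08,0x05,0x1b,0x04] = 70 e1 36 e1 f8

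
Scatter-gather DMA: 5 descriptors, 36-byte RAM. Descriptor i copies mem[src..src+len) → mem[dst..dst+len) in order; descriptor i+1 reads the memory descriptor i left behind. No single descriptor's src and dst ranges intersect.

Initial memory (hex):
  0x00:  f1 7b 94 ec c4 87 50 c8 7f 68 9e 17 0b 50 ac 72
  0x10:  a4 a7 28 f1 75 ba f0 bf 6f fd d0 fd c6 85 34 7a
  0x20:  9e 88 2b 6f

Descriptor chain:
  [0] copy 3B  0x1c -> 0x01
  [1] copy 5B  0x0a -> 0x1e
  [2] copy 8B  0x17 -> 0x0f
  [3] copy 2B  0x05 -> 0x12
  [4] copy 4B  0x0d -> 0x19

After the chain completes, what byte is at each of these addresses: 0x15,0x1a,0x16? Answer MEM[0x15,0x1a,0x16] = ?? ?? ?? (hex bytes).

MEM[0x15,0x1a,0x16] = 85 ac 9e

#0 dst[0x01+3] := {0xc6,0x85,0x34}
#1 dst[0x1e+5] := {0x9e,0x17,0x0b,0x50,0xac}
#2 dst[0x0f+8] := {0xbf,0x6f,0xfd,0xd0,0xfd,0xc6,0x85,0x9e}
#3 dst[0x12+2] := {0x87,0x50}
#4 dst[0x19+4] := {0x50,0xac,0xbf,0x6f}
query mem[0x15]=0x85, mem[0x1a]=0xac, mem[0x16]=0x9e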